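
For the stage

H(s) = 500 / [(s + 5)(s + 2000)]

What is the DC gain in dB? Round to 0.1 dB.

-26.0 dB

H(0) = 500 / (5·2000) = 0.05
20 log₁₀(0.05) ≈ -26.02 dB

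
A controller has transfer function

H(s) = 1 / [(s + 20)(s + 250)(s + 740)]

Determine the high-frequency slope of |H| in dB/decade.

Each pole contributes −20 dB/decade at high frequency; each zero contributes +20 dB/decade.
Net: 0 zero(s) − 3 pole(s) → -60 dB/decade.

-60 dB/decade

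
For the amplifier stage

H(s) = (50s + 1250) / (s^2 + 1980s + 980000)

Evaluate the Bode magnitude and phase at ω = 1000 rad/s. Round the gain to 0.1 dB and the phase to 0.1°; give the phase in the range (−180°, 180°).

Substitute s = j1000:
Numerator: 50(j1000) + 1250 = 1250 + j50000
Denominator: (j1000)^2 + 1980(j1000) + 980000 = -20000 + j1980000
|N| = √(1250² + 50000²) ≈ 50016, ∠N ≈ 88.57°
|D| = √(20000² + 1980000²) ≈ 1.9801e+06, ∠D ≈ 90.58°
|H| = 50016 / 1.9801e+06 ≈ 0.025259
Gain = 20 log₁₀(0.025259) ≈ -31.95 dB
∠H = 88.57° − 90.58° = -2.01°

-32.0 dB, -2.0°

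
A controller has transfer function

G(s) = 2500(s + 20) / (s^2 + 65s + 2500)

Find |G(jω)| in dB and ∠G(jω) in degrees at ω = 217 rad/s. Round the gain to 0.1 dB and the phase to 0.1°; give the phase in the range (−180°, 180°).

At s = jω = j217:
zero (s+20): 20 + j217 → |·| = √(20²+217²) = √47489 ≈ 217.92, ∠ = arctan(217/20) ≈ 84.73°
quadratic: (j217)² + 65·j217 + 2500 = -44589 + j14105 → |·| ≈ 46767, ∠ ≈ 162.45°
|G| = 2500 · 217.92 / 46767 ≈ 11.649
Gain = 20 log₁₀(11.649) ≈ 21.33 dB
∠G = 84.73° − 162.45° = -77.72°

21.3 dB, -77.7°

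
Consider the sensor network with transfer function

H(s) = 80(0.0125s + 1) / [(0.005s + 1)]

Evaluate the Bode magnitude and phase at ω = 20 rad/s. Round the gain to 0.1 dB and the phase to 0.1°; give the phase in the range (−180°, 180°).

At ω = 20 rad/s:
zero (1 + j20·0.0125) = 1 + j0.25 → |·| ≈ 1.0308, ∠ ≈ 14.04°
pole (1 + j20·0.005) = 1 + j0.1 → |·| ≈ 1.005, ∠ ≈ 5.71°
|H| = 80 · 1.0308 / (1.005) ≈ 82.054
Gain = 20 log₁₀(82.054) ≈ 38.28 dB
∠H = (14.04°) − (5.71°) = 8.33°

38.3 dB, 8.3°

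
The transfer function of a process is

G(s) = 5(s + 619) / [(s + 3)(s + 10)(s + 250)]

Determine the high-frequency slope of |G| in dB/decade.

Each pole contributes −20 dB/decade at high frequency; each zero contributes +20 dB/decade.
Net: 1 zero(s) − 3 pole(s) → -40 dB/decade.

-40 dB/decade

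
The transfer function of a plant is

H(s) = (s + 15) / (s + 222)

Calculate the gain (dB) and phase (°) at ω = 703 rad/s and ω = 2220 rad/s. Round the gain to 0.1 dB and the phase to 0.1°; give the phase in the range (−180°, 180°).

ω = 703: -0.4 dB, 16.3°; ω = 2220: -0.0 dB, 5.3°

At s = jω = j703:
zero (s+15): 15 + j703 → |·| = √(15²+703²) = √494434 ≈ 703.16, ∠ = arctan(703/15) ≈ 88.78°
pole (s+222): 222 + j703 → |·| = √(222²+703²) = √543493 ≈ 737.22, ∠ = arctan(703/222) ≈ 72.47°
|H| = 1 · 703.16 / 737.22 ≈ 0.9538
Gain = 20 log₁₀(0.9538) ≈ -0.41 dB
∠H = 88.78° − 72.47° = 16.31°

At s = jω = j2220:
zero (s+15): 15 + j2220 → |·| = √(15²+2220²) = √4928625 ≈ 2220.1, ∠ = arctan(2220/15) ≈ 89.61°
pole (s+222): 222 + j2220 → |·| = √(222²+2220²) = √4977684 ≈ 2231.1, ∠ = arctan(2220/222) ≈ 84.29°
|H| = 1 · 2220.1 / 2231.1 ≈ 0.99507
Gain = 20 log₁₀(0.99507) ≈ -0.04 dB
∠H = 89.61° − 84.29° = 5.32°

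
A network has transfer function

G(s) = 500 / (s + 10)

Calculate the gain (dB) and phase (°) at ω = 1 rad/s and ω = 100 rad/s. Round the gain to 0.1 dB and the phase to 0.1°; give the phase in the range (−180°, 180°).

ω = 1: 33.9 dB, -5.7°; ω = 100: 13.9 dB, -84.3°

Substitute s = j1:
Numerator: 500 = 500 + j0
Denominator: (j1) + 10 = 10 + j1
|N| = √(500² + 0²) ≈ 500, ∠N ≈ 0.00°
|D| = √(10² + 1²) ≈ 10.05, ∠D ≈ 5.71°
|G| = 500 / 10.05 ≈ 49.751
Gain = 20 log₁₀(49.751) ≈ 33.94 dB
∠G = 0.00° − 5.71° = -5.71°

Substitute s = j100:
Numerator: 500 = 500 + j0
Denominator: (j100) + 10 = 10 + j100
|N| = √(500² + 0²) ≈ 500, ∠N ≈ 0.00°
|D| = √(10² + 100²) ≈ 100.5, ∠D ≈ 84.29°
|G| = 500 / 100.5 ≈ 4.9751
Gain = 20 log₁₀(4.9751) ≈ 13.94 dB
∠G = 0.00° − 84.29° = -84.29°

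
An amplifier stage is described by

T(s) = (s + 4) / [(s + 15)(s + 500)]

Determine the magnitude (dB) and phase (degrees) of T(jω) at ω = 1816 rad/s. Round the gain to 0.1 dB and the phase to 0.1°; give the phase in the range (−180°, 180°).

-65.5 dB, -74.3°

At s = jω = j1816:
zero (s+4): 4 + j1816 → |·| = √(4²+1816²) = √3297872 ≈ 1816, ∠ = arctan(1816/4) ≈ 89.87°
pole (s+15): 15 + j1816 → |·| = √(15²+1816²) = √3298081 ≈ 1816.1, ∠ = arctan(1816/15) ≈ 89.53°
pole (s+500): 500 + j1816 → |·| = √(500²+1816²) = √3547856 ≈ 1883.6, ∠ = arctan(1816/500) ≈ 74.61°
|T| = 1 · 1816 / 3.4208e+06 ≈ 0.00053087
Gain = 20 log₁₀(0.00053087) ≈ -65.50 dB
∠T = 89.87° − 164.14° = -74.27°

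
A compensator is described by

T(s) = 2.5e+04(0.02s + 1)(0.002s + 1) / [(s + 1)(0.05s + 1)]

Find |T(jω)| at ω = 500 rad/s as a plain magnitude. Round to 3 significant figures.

28.4

At ω = 500 rad/s:
zero (1 + j500·0.02) = 1 + j10 → |·| ≈ 10.05, ∠ ≈ 84.29°
zero (1 + j500·0.002) = 1 + j1 → |·| ≈ 1.4142, ∠ ≈ 45.00°
pole (1 + j500·1) = 1 + j500 → |·| ≈ 500, ∠ ≈ 89.89°
pole (1 + j500·0.05) = 1 + j25 → |·| ≈ 25.02, ∠ ≈ 87.71°
|T| = 2.5e+04 · 10.05 · 1.4142 / (500 · 25.02) ≈ 28.403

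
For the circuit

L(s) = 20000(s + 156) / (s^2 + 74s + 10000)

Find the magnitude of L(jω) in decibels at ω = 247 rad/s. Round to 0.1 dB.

40.7 dB

At s = jω = j247:
zero (s+156): 156 + j247 → |·| = √(156²+247²) = √85345 ≈ 292.14, ∠ = arctan(247/156) ≈ 57.72°
quadratic: (j247)² + 74·j247 + 10000 = -51009 + j18278 → |·| ≈ 54185, ∠ ≈ 160.29°
|L| = 20000 · 292.14 / 54185 ≈ 107.83
Gain = 20 log₁₀(107.83) ≈ 40.65 dB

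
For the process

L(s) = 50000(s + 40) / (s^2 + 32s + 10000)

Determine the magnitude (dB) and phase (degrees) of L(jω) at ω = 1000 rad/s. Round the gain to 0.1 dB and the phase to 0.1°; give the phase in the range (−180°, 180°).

34.1 dB, -90.4°

At s = jω = j1000:
zero (s+40): 40 + j1000 → |·| = √(40²+1000²) = √1001600 ≈ 1000.8, ∠ = arctan(1000/40) ≈ 87.71°
quadratic: (j1000)² + 32·j1000 + 10000 = -990000 + j32000 → |·| ≈ 9.9052e+05, ∠ ≈ 178.15°
|L| = 50000 · 1000.8 / 9.9052e+05 ≈ 50.519
Gain = 20 log₁₀(50.519) ≈ 34.07 dB
∠L = 87.71° − 178.15° = -90.44°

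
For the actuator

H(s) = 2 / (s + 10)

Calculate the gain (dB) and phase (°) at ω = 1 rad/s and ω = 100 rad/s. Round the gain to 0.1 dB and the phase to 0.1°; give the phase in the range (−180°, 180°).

At s = jω = j1:
pole (s+10): 10 + j1 → |·| = √(10²+1²) = √101 ≈ 10.05, ∠ = arctan(1/10) ≈ 5.71°
|H| = 2 / 10.05 ≈ 0.199
Gain = 20 log₁₀(0.199) ≈ -14.02 dB
∠H = 0.00° − 5.71° = -5.71°

At s = jω = j100:
pole (s+10): 10 + j100 → |·| = √(10²+100²) = √10100 ≈ 100.5, ∠ = arctan(100/10) ≈ 84.29°
|H| = 2 / 100.5 ≈ 0.0199
Gain = 20 log₁₀(0.0199) ≈ -34.02 dB
∠H = 0.00° − 84.29° = -84.29°

ω = 1: -14.0 dB, -5.7°; ω = 100: -34.0 dB, -84.3°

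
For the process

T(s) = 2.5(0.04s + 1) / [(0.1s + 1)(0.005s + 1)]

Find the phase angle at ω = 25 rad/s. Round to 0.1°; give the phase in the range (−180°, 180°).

-30.3°

At ω = 25 rad/s:
zero (1 + j25·0.04) = 1 + j1 → |·| ≈ 1.4142, ∠ ≈ 45.00°
pole (1 + j25·0.1) = 1 + j2.5 → |·| ≈ 2.6926, ∠ ≈ 68.20°
pole (1 + j25·0.005) = 1 + j0.125 → |·| ≈ 1.0078, ∠ ≈ 7.13°
∠T = (45.00°) − (68.20° + 7.13°) = -30.33°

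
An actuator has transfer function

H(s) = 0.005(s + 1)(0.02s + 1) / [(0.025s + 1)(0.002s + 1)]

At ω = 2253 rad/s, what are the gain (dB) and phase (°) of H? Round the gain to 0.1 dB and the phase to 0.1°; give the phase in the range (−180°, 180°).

5.8 dB, 12.2°

At ω = 2253 rad/s:
zero (1 + j2253·1) = 1 + j2253 → |·| ≈ 2253, ∠ ≈ 89.97°
zero (1 + j2253·0.02) = 1 + j45.06 → |·| ≈ 45.071, ∠ ≈ 88.73°
pole (1 + j2253·0.025) = 1 + j56.325 → |·| ≈ 56.334, ∠ ≈ 88.98°
pole (1 + j2253·0.002) = 1 + j4.506 → |·| ≈ 4.6156, ∠ ≈ 77.49°
|H| = 0.005 · 2253 · 45.071 / (56.334 · 4.6156) ≈ 1.9527
Gain = 20 log₁₀(1.9527) ≈ 5.81 dB
∠H = (89.97° + 88.73°) − (88.98° + 77.49°) = 12.23°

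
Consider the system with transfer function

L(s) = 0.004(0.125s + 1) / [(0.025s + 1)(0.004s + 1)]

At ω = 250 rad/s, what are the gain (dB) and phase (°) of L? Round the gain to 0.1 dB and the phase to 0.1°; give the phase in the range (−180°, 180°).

-37.1 dB, -37.7°

At ω = 250 rad/s:
zero (1 + j250·0.125) = 1 + j31.25 → |·| ≈ 31.266, ∠ ≈ 88.17°
pole (1 + j250·0.025) = 1 + j6.25 → |·| ≈ 6.3295, ∠ ≈ 80.91°
pole (1 + j250·0.004) = 1 + j1 → |·| ≈ 1.4142, ∠ ≈ 45.00°
|L| = 0.004 · 31.266 / (6.3295 · 1.4142) ≈ 0.013972
Gain = 20 log₁₀(0.013972) ≈ -37.09 dB
∠L = (88.17°) − (80.91° + 45.00°) = -37.74°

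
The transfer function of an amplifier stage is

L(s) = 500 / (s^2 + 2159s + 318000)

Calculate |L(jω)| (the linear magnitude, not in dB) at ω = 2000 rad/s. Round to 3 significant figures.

8.81e-05

Substitute s = j2000:
Numerator: 500 = 500 + j0
Denominator: (j2000)^2 + 2159(j2000) + 318000 = -3682000 + j4318000
|N| = √(500² + 0²) ≈ 500, ∠N ≈ 0.00°
|D| = √(3682000² + 4318000²) ≈ 5.6747e+06, ∠D ≈ 130.45°
|L| = 500 / 5.6747e+06 ≈ 8.811e-05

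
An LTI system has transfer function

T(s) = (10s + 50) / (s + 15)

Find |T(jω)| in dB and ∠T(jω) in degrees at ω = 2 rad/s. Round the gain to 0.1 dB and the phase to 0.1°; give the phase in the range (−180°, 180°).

Substitute s = j2:
Numerator: 10(j2) + 50 = 50 + j20
Denominator: (j2) + 15 = 15 + j2
|N| = √(50² + 20²) ≈ 53.852, ∠N ≈ 21.80°
|D| = √(15² + 2²) ≈ 15.133, ∠D ≈ 7.59°
|T| = 53.852 / 15.133 ≈ 3.5586
Gain = 20 log₁₀(3.5586) ≈ 11.03 dB
∠T = 21.80° − 7.59° = 14.21°

11.0 dB, 14.2°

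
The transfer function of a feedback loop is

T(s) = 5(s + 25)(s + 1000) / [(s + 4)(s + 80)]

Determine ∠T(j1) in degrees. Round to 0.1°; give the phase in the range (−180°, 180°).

-12.4°

At s = jω = j1:
zero (s+25): 25 + j1 → |·| = √(25²+1²) = √626 ≈ 25.02, ∠ = arctan(1/25) ≈ 2.29°
zero (s+1000): 1000 + j1 → |·| = √(1000²+1²) = √1000001 ≈ 1000, ∠ = arctan(1/1000) ≈ 0.06°
pole (s+4): 4 + j1 → |·| = √(4²+1²) = √17 ≈ 4.1231, ∠ = arctan(1/4) ≈ 14.04°
pole (s+80): 80 + j1 → |·| = √(80²+1²) = √6401 ≈ 80.006, ∠ = arctan(1/80) ≈ 0.72°
∠T = 2.35° − 14.76° = -12.41°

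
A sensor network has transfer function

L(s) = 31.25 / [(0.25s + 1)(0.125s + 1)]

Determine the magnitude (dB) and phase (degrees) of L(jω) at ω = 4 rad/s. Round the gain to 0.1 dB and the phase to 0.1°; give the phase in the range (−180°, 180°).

25.9 dB, -71.6°

At ω = 4 rad/s:
pole (1 + j4·0.25) = 1 + j1 → |·| ≈ 1.4142, ∠ ≈ 45.00°
pole (1 + j4·0.125) = 1 + j0.5 → |·| ≈ 1.118, ∠ ≈ 26.57°
|L| = 31.25 · 1 / (1.4142 · 1.118) ≈ 19.765
Gain = 20 log₁₀(19.765) ≈ 25.92 dB
∠L = (0°) − (45.00° + 26.57°) = -71.57°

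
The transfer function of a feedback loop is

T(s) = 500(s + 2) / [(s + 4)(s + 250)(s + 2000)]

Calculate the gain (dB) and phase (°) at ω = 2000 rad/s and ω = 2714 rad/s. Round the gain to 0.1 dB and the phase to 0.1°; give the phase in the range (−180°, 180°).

At s = jω = j2000:
zero (s+2): 2 + j2000 → |·| = √(2²+2000²) = √4000004 ≈ 2000, ∠ = arctan(2000/2) ≈ 89.94°
pole (s+4): 4 + j2000 → |·| = √(4²+2000²) = √4000016 ≈ 2000, ∠ = arctan(2000/4) ≈ 89.89°
pole (s+250): 250 + j2000 → |·| = √(250²+2000²) = √4062500 ≈ 2015.6, ∠ = arctan(2000/250) ≈ 82.87°
pole (s+2000): 2000 + j2000 → |·| = √(2000²+2000²) = √8000000 ≈ 2828.4, ∠ = arctan(2000/2000) ≈ 45.00°
|T| = 500 · 2000 / 1.1402e+10 ≈ 8.7704e-05
Gain = 20 log₁₀(8.7704e-05) ≈ -81.14 dB
∠T = 89.94° − 217.76° = -127.82°

At s = jω = j2714:
zero (s+2): 2 + j2714 → |·| = √(2²+2714²) = √7365800 ≈ 2714, ∠ = arctan(2714/2) ≈ 89.96°
pole (s+4): 4 + j2714 → |·| = √(4²+2714²) = √7365812 ≈ 2714, ∠ = arctan(2714/4) ≈ 89.92°
pole (s+250): 250 + j2714 → |·| = √(250²+2714²) = √7428296 ≈ 2725.5, ∠ = arctan(2714/250) ≈ 84.74°
pole (s+2000): 2000 + j2714 → |·| = √(2000²+2714²) = √11365796 ≈ 3371.3, ∠ = arctan(2714/2000) ≈ 53.61°
|T| = 500 · 2714 / 2.4938e+10 ≈ 5.4415e-05
Gain = 20 log₁₀(5.4415e-05) ≈ -85.29 dB
∠T = 89.96° − 228.27° = -138.31°

ω = 2000: -81.1 dB, -127.8°; ω = 2714: -85.3 dB, -138.3°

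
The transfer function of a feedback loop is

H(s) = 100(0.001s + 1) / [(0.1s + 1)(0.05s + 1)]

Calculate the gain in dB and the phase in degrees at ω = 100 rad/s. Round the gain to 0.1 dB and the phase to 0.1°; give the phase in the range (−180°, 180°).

5.9 dB, -157.3°

At ω = 100 rad/s:
zero (1 + j100·0.001) = 1 + j0.1 → |·| ≈ 1.005, ∠ ≈ 5.71°
pole (1 + j100·0.1) = 1 + j10 → |·| ≈ 10.05, ∠ ≈ 84.29°
pole (1 + j100·0.05) = 1 + j5 → |·| ≈ 5.099, ∠ ≈ 78.69°
|H| = 100 · 1.005 / (10.05 · 5.099) ≈ 1.9612
Gain = 20 log₁₀(1.9612) ≈ 5.85 dB
∠H = (5.71°) − (84.29° + 78.69°) = -157.27°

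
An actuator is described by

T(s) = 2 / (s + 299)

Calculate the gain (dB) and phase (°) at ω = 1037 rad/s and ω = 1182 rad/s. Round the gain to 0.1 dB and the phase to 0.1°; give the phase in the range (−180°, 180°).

ω = 1037: -54.6 dB, -73.9°; ω = 1182: -55.7 dB, -75.8°

Substitute s = j1037:
Numerator: 2 = 2 + j0
Denominator: (j1037) + 299 = 299 + j1037
|N| = √(2² + 0²) ≈ 2, ∠N ≈ 0.00°
|D| = √(299² + 1037²) ≈ 1079.2, ∠D ≈ 73.92°
|T| = 2 / 1079.2 ≈ 0.0018532
Gain = 20 log₁₀(0.0018532) ≈ -54.64 dB
∠T = 0.00° − 73.92° = -73.92°

Substitute s = j1182:
Numerator: 2 = 2 + j0
Denominator: (j1182) + 299 = 299 + j1182
|N| = √(2² + 0²) ≈ 2, ∠N ≈ 0.00°
|D| = √(299² + 1182²) ≈ 1219.2, ∠D ≈ 75.80°
|T| = 2 / 1219.2 ≈ 0.0016404
Gain = 20 log₁₀(0.0016404) ≈ -55.70 dB
∠T = 0.00° − 75.80° = -75.80°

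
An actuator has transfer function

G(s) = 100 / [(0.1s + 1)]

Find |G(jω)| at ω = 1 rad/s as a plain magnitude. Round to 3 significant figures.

99.5

At ω = 1 rad/s:
pole (1 + j1·0.1) = 1 + j0.1 → |·| ≈ 1.005, ∠ ≈ 5.71°
|G| = 100 · 1 / (1.005) ≈ 99.502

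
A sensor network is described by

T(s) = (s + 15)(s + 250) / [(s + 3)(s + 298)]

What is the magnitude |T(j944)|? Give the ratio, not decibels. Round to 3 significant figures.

0.987

At s = jω = j944:
zero (s+15): 15 + j944 → |·| = √(15²+944²) = √891361 ≈ 944.12, ∠ = arctan(944/15) ≈ 89.09°
zero (s+250): 250 + j944 → |·| = √(250²+944²) = √953636 ≈ 976.54, ∠ = arctan(944/250) ≈ 75.17°
pole (s+3): 3 + j944 → |·| = √(3²+944²) = √891145 ≈ 944, ∠ = arctan(944/3) ≈ 89.82°
pole (s+298): 298 + j944 → |·| = √(298²+944²) = √979940 ≈ 989.92, ∠ = arctan(944/298) ≈ 72.48°
|T| = 1 · 9.2197e+05 / 9.3448e+05 ≈ 0.98661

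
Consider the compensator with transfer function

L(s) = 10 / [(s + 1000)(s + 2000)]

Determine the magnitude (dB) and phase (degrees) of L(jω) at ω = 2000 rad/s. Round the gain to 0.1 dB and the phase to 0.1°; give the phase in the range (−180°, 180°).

-116.0 dB, -108.4°

At s = jω = j2000:
pole (s+1000): 1000 + j2000 → |·| = √(1000²+2000²) = √5000000 ≈ 2236.1, ∠ = arctan(2000/1000) ≈ 63.43°
pole (s+2000): 2000 + j2000 → |·| = √(2000²+2000²) = √8000000 ≈ 2828.4, ∠ = arctan(2000/2000) ≈ 45.00°
|L| = 10 / 6.3246e+06 ≈ 1.5811e-06
Gain = 20 log₁₀(1.5811e-06) ≈ -116.02 dB
∠L = 0.00° − 108.43° = -108.43°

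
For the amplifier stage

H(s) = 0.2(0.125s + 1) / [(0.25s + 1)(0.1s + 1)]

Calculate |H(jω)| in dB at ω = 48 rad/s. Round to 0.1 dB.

-33.7 dB

At ω = 48 rad/s:
zero (1 + j48·0.125) = 1 + j6 → |·| ≈ 6.0828, ∠ ≈ 80.54°
pole (1 + j48·0.25) = 1 + j12 → |·| ≈ 12.042, ∠ ≈ 85.24°
pole (1 + j48·0.1) = 1 + j4.8 → |·| ≈ 4.9031, ∠ ≈ 78.23°
|H| = 0.2 · 6.0828 / (12.042 · 4.9031) ≈ 0.020605
Gain = 20 log₁₀(0.020605) ≈ -33.72 dB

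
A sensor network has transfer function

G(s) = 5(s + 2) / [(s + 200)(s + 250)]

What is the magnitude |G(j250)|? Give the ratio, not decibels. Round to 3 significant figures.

0.0110

At s = jω = j250:
zero (s+2): 2 + j250 → |·| = √(2²+250²) = √62504 ≈ 250.01, ∠ = arctan(250/2) ≈ 89.54°
pole (s+200): 200 + j250 → |·| = √(200²+250²) = √102500 ≈ 320.16, ∠ = arctan(250/200) ≈ 51.34°
pole (s+250): 250 + j250 → |·| = √(250²+250²) = √125000 ≈ 353.55, ∠ = arctan(250/250) ≈ 45.00°
|G| = 5 · 250.01 / 1.1319e+05 ≈ 0.011044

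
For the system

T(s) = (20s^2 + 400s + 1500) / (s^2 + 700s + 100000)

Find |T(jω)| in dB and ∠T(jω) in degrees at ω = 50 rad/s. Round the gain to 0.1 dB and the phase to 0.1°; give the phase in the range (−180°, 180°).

-5.9 dB, 137.8°

Substitute s = j50:
Numerator: 20(j50)^2 + 400(j50) + 1500 = -48500 + j20000
Denominator: (j50)^2 + 700(j50) + 100000 = 97500 + j35000
|N| = √(48500² + 20000²) ≈ 52462, ∠N ≈ 157.59°
|D| = √(97500² + 35000²) ≈ 1.0359e+05, ∠D ≈ 19.75°
|T| = 52462 / 1.0359e+05 ≈ 0.50644
Gain = 20 log₁₀(0.50644) ≈ -5.91 dB
∠T = 157.59° − 19.75° = 137.84°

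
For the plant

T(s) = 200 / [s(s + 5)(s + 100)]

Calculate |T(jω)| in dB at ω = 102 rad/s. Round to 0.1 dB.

-77.4 dB

At s = jω = j102:
pole (s+5): 5 + j102 → |·| = √(5²+102²) = √10429 ≈ 102.12, ∠ = arctan(102/5) ≈ 87.19°
pole (s+100): 100 + j102 → |·| = √(100²+102²) = √20404 ≈ 142.84, ∠ = arctan(102/100) ≈ 45.57°
pole at origin: |s| = 102, ∠ = 90.00° (in denominator)
|T| = 200 / 1.4879e+06 ≈ 0.00013442
Gain = 20 log₁₀(0.00013442) ≈ -77.43 dB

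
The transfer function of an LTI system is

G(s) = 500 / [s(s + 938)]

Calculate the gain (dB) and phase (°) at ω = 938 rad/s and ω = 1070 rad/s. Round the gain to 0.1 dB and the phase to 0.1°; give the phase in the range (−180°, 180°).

ω = 938: -67.9 dB, -135.0°; ω = 1070: -69.7 dB, -138.8°

At s = jω = j938:
pole (s+938): 938 + j938 → |·| = √(938²+938²) = √1759688 ≈ 1326.5, ∠ = arctan(938/938) ≈ 45.00°
pole at origin: |s| = 938, ∠ = 90.00° (in denominator)
|G| = 500 / 1.2443e+06 ≈ 0.00040183
Gain = 20 log₁₀(0.00040183) ≈ -67.92 dB
∠G = 0.00° − 135.00° = -135.00°

At s = jω = j1070:
pole (s+938): 938 + j1070 → |·| = √(938²+1070²) = √2024744 ≈ 1422.9, ∠ = arctan(1070/938) ≈ 48.76°
pole at origin: |s| = 1070, ∠ = 90.00° (in denominator)
|G| = 500 / 1.5225e+06 ≈ 0.00032841
Gain = 20 log₁₀(0.00032841) ≈ -69.67 dB
∠G = 0.00° − 138.76° = -138.76°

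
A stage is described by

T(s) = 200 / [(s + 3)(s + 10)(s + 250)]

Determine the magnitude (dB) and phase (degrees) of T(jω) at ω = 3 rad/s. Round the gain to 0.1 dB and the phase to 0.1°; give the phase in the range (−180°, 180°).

At s = jω = j3:
pole (s+3): 3 + j3 → |·| = √(3²+3²) = √18 ≈ 4.2426, ∠ = arctan(3/3) ≈ 45.00°
pole (s+10): 10 + j3 → |·| = √(10²+3²) = √109 ≈ 10.44, ∠ = arctan(3/10) ≈ 16.70°
pole (s+250): 250 + j3 → |·| = √(250²+3²) = √62509 ≈ 250.02, ∠ = arctan(3/250) ≈ 0.69°
|T| = 200 / 11074 ≈ 0.01806
Gain = 20 log₁₀(0.01806) ≈ -34.87 dB
∠T = 0.00° − 62.39° = -62.39°

-34.9 dB, -62.4°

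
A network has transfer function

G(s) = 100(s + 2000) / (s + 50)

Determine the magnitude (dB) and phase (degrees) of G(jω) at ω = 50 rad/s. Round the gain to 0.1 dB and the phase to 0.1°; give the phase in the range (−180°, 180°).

At s = jω = j50:
zero (s+2000): 2000 + j50 → |·| = √(2000²+50²) = √4002500 ≈ 2000.6, ∠ = arctan(50/2000) ≈ 1.43°
pole (s+50): 50 + j50 → |·| = √(50²+50²) = √5000 ≈ 70.711, ∠ = arctan(50/50) ≈ 45.00°
|G| = 100 · 2000.6 / 70.711 ≈ 2829.3
Gain = 20 log₁₀(2829.3) ≈ 69.03 dB
∠G = 1.43° − 45.00° = -43.57°

69.0 dB, -43.6°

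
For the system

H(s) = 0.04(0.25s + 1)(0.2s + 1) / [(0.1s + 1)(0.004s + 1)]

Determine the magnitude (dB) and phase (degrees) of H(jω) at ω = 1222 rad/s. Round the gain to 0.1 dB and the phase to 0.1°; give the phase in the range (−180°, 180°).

At ω = 1222 rad/s:
zero (1 + j1222·0.25) = 1 + j305.5 → |·| ≈ 305.5, ∠ ≈ 89.81°
zero (1 + j1222·0.2) = 1 + j244.4 → |·| ≈ 244.4, ∠ ≈ 89.77°
pole (1 + j1222·0.1) = 1 + j122.2 → |·| ≈ 122.2, ∠ ≈ 89.53°
pole (1 + j1222·0.004) = 1 + j4.888 → |·| ≈ 4.9892, ∠ ≈ 78.44°
|H| = 0.04 · 305.5 · 244.4 / (122.2 · 4.9892) ≈ 4.8986
Gain = 20 log₁₀(4.8986) ≈ 13.80 dB
∠H = (89.81° + 89.77°) − (89.53° + 78.44°) = 11.61°

13.8 dB, 11.6°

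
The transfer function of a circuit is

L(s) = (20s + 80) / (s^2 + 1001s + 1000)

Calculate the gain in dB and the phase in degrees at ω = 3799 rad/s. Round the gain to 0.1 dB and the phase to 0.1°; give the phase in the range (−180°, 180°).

-45.9 dB, -75.3°

Substitute s = j3799:
Numerator: 20(j3799) + 80 = 80 + j75980
Denominator: (j3799)^2 + 1001(j3799) + 1000 = -14431401 + j3802799
|N| = √(80² + 75980²) ≈ 75980, ∠N ≈ 89.94°
|D| = √(14431401² + 3802799²) ≈ 1.4924e+07, ∠D ≈ 165.24°
|L| = 75980 / 1.4924e+07 ≈ 0.0050911
Gain = 20 log₁₀(0.0050911) ≈ -45.86 dB
∠L = 89.94° − 165.24° = -75.30°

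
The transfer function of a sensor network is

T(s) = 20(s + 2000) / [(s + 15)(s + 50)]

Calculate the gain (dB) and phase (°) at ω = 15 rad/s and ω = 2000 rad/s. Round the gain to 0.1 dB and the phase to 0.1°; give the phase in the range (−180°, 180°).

ω = 15: 31.2 dB, -61.3°; ω = 2000: -37.0 dB, -133.1°

At s = jω = j15:
zero (s+2000): 2000 + j15 → |·| = √(2000²+15²) = √4000225 ≈ 2000.1, ∠ = arctan(15/2000) ≈ 0.43°
pole (s+15): 15 + j15 → |·| = √(15²+15²) = √450 ≈ 21.213, ∠ = arctan(15/15) ≈ 45.00°
pole (s+50): 50 + j15 → |·| = √(50²+15²) = √2725 ≈ 52.202, ∠ = arctan(15/50) ≈ 16.70°
|T| = 20 · 2000.1 / 1107.4 ≈ 36.122
Gain = 20 log₁₀(36.122) ≈ 31.16 dB
∠T = 0.43° − 61.70° = -61.27°

At s = jω = j2000:
zero (s+2000): 2000 + j2000 → |·| = √(2000²+2000²) = √8000000 ≈ 2828.4, ∠ = arctan(2000/2000) ≈ 45.00°
pole (s+15): 15 + j2000 → |·| = √(15²+2000²) = √4000225 ≈ 2000.1, ∠ = arctan(2000/15) ≈ 89.57°
pole (s+50): 50 + j2000 → |·| = √(50²+2000²) = √4002500 ≈ 2000.6, ∠ = arctan(2000/50) ≈ 88.57°
|T| = 20 · 2828.4 / 4.0014e+06 ≈ 0.014137
Gain = 20 log₁₀(0.014137) ≈ -36.99 dB
∠T = 45.00° − 178.14° = -133.14°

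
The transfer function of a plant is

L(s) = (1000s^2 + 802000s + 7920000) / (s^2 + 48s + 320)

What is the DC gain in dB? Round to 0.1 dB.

L(0) = 7920000 / 320 = 24750
20 log₁₀(24750) ≈ 87.87 dB

87.9 dB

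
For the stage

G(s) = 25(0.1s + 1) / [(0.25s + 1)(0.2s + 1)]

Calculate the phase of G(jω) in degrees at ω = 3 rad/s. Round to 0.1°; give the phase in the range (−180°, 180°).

-51.1°

At ω = 3 rad/s:
zero (1 + j3·0.1) = 1 + j0.3 → |·| ≈ 1.044, ∠ ≈ 16.70°
pole (1 + j3·0.25) = 1 + j0.75 → |·| ≈ 1.25, ∠ ≈ 36.87°
pole (1 + j3·0.2) = 1 + j0.6 → |·| ≈ 1.1662, ∠ ≈ 30.96°
∠G = (16.70°) − (36.87° + 30.96°) = -51.13°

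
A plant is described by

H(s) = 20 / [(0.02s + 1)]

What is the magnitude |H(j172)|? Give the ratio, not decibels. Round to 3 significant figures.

At ω = 172 rad/s:
pole (1 + j172·0.02) = 1 + j3.44 → |·| ≈ 3.5824, ∠ ≈ 73.79°
|H| = 20 · 1 / (3.5824) ≈ 5.5828

5.58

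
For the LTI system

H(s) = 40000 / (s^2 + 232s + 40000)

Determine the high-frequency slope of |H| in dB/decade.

-40 dB/decade

Each pole contributes −20 dB/decade at high frequency; each zero contributes +20 dB/decade.
Net: 0 zero(s) − 2 pole(s) → -40 dB/decade.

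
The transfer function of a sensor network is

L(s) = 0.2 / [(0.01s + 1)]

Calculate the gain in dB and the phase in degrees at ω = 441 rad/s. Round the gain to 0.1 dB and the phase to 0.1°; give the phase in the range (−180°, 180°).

-27.1 dB, -77.2°

At ω = 441 rad/s:
pole (1 + j441·0.01) = 1 + j4.41 → |·| ≈ 4.522, ∠ ≈ 77.22°
|L| = 0.2 · 1 / (4.522) ≈ 0.044228
Gain = 20 log₁₀(0.044228) ≈ -27.09 dB
∠L = (0°) − (77.22°) = -77.22°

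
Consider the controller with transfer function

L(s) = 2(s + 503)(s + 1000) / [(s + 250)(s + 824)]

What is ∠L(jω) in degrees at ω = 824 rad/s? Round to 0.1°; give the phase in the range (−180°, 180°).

At s = jω = j824:
zero (s+503): 503 + j824 → |·| = √(503²+824²) = √931985 ≈ 965.39, ∠ = arctan(824/503) ≈ 58.60°
zero (s+1000): 1000 + j824 → |·| = √(1000²+824²) = √1678976 ≈ 1295.8, ∠ = arctan(824/1000) ≈ 39.49°
pole (s+250): 250 + j824 → |·| = √(250²+824²) = √741476 ≈ 861.09, ∠ = arctan(824/250) ≈ 73.12°
pole (s+824): 824 + j824 → |·| = √(824²+824²) = √1357952 ≈ 1165.3, ∠ = arctan(824/824) ≈ 45.00°
∠L = 98.09° − 118.12° = -20.03°

-20.0°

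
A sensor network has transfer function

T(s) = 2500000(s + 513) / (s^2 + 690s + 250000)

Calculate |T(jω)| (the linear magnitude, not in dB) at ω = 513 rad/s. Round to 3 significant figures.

5.12e+03

At s = jω = j513:
zero (s+513): 513 + j513 → |·| = √(513²+513²) = √526338 ≈ 725.49, ∠ = arctan(513/513) ≈ 45.00°
quadratic: (j513)² + 690·j513 + 250000 = -13169 + j353970 → |·| ≈ 3.5421e+05, ∠ ≈ 92.13°
|T| = 2500000 · 725.49 / 3.5421e+05 ≈ 5120.5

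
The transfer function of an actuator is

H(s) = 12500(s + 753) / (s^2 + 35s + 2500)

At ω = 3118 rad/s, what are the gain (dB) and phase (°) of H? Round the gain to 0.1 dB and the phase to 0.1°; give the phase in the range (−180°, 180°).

12.3 dB, -102.9°

At s = jω = j3118:
zero (s+753): 753 + j3118 → |·| = √(753²+3118²) = √10288933 ≈ 3207.6, ∠ = arctan(3118/753) ≈ 76.42°
quadratic: (j3118)² + 35·j3118 + 2500 = -9719424 + j109130 → |·| ≈ 9.72e+06, ∠ ≈ 179.36°
|H| = 12500 · 3207.6 / 9.72e+06 ≈ 4.125
Gain = 20 log₁₀(4.125) ≈ 12.31 dB
∠H = 76.42° − 179.36° = -102.94°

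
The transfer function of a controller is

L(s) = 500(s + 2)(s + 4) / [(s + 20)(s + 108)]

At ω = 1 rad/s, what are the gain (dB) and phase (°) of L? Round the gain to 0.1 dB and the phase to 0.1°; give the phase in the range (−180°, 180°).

At s = jω = j1:
zero (s+2): 2 + j1 → |·| = √(2²+1²) = √5 ≈ 2.2361, ∠ = arctan(1/2) ≈ 26.57°
zero (s+4): 4 + j1 → |·| = √(4²+1²) = √17 ≈ 4.1231, ∠ = arctan(1/4) ≈ 14.04°
pole (s+20): 20 + j1 → |·| = √(20²+1²) = √401 ≈ 20.025, ∠ = arctan(1/20) ≈ 2.86°
pole (s+108): 108 + j1 → |·| = √(108²+1²) = √11665 ≈ 108, ∠ = arctan(1/108) ≈ 0.53°
|L| = 500 · 9.2197 / 2162.7 ≈ 2.1315
Gain = 20 log₁₀(2.1315) ≈ 6.57 dB
∠L = 40.61° − 3.39° = 37.22°

6.6 dB, 37.2°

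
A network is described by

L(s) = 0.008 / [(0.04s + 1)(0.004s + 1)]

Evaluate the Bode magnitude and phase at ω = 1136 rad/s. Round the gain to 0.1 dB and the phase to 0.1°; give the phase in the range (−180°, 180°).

At ω = 1136 rad/s:
pole (1 + j1136·0.04) = 1 + j45.44 → |·| ≈ 45.451, ∠ ≈ 88.74°
pole (1 + j1136·0.004) = 1 + j4.544 → |·| ≈ 4.6527, ∠ ≈ 77.59°
|L| = 0.008 · 1 / (45.451 · 4.6527) ≈ 3.783e-05
Gain = 20 log₁₀(3.783e-05) ≈ -88.44 dB
∠L = (0°) − (88.74° + 77.59°) = -166.33°

-88.4 dB, -166.3°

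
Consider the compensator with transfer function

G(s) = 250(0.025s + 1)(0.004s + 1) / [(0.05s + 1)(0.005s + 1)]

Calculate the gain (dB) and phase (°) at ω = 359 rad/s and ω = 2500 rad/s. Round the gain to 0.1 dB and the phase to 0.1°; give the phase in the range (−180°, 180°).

At ω = 359 rad/s:
zero (1 + j359·0.025) = 1 + j8.975 → |·| ≈ 9.0305, ∠ ≈ 83.64°
zero (1 + j359·0.004) = 1 + j1.436 → |·| ≈ 1.7499, ∠ ≈ 55.15°
pole (1 + j359·0.05) = 1 + j17.95 → |·| ≈ 17.978, ∠ ≈ 86.81°
pole (1 + j359·0.005) = 1 + j1.795 → |·| ≈ 2.0548, ∠ ≈ 60.88°
|G| = 250 · 9.0305 · 1.7499 / (17.978 · 2.0548) ≈ 106.94
Gain = 20 log₁₀(106.94) ≈ 40.58 dB
∠G = (83.64° + 55.15°) − (86.81° + 60.88°) = -8.90°

At ω = 2500 rad/s:
zero (1 + j2500·0.025) = 1 + j62.5 → |·| ≈ 62.508, ∠ ≈ 89.08°
zero (1 + j2500·0.004) = 1 + j10 → |·| ≈ 10.05, ∠ ≈ 84.29°
pole (1 + j2500·0.05) = 1 + j125 → |·| ≈ 125, ∠ ≈ 89.54°
pole (1 + j2500·0.005) = 1 + j12.5 → |·| ≈ 12.54, ∠ ≈ 85.43°
|G| = 250 · 62.508 · 10.05 / (125 · 12.54) ≈ 100.19
Gain = 20 log₁₀(100.19) ≈ 40.02 dB
∠G = (89.08° + 84.29°) − (89.54° + 85.43°) = -1.60°

ω = 359: 40.6 dB, -8.9°; ω = 2500: 40.0 dB, -1.6°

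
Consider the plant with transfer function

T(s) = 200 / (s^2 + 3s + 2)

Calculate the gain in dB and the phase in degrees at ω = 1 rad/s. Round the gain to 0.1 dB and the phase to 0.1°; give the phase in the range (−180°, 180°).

36.0 dB, -71.6°

Substitute s = j1:
Numerator: 200 = 200 + j0
Denominator: (j1)^2 + 3(j1) + 2 = 1 + j3
|N| = √(200² + 0²) ≈ 200, ∠N ≈ 0.00°
|D| = √(1² + 3²) ≈ 3.1623, ∠D ≈ 71.57°
|T| = 200 / 3.1623 ≈ 63.245
Gain = 20 log₁₀(63.245) ≈ 36.02 dB
∠T = 0.00° − 71.57° = -71.57°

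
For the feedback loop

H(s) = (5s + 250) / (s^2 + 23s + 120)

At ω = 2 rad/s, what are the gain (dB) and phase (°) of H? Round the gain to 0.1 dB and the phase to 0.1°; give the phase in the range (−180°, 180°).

Substitute s = j2:
Numerator: 5(j2) + 250 = 250 + j10
Denominator: (j2)^2 + 23(j2) + 120 = 116 + j46
|N| = √(250² + 10²) ≈ 250.2, ∠N ≈ 2.29°
|D| = √(116² + 46²) ≈ 124.79, ∠D ≈ 21.63°
|H| = 250.2 / 124.79 ≈ 2.005
Gain = 20 log₁₀(2.005) ≈ 6.04 dB
∠H = 2.29° − 21.63° = -19.34°

6.0 dB, -19.3°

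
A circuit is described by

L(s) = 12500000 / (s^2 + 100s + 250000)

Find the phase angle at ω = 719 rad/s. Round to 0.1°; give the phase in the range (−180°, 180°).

At s = jω = j719:
quadratic: (j719)² + 100·j719 + 250000 = -266961 + j71900 → |·| ≈ 2.7647e+05, ∠ ≈ 164.93°
∠L = 0.00° − 164.93° = -164.93°

-164.9°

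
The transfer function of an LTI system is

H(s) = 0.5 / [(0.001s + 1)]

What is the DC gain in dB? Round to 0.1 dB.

-6.0 dB

H(0) = 0.5 · 1 / 1 = 0.5
20 log₁₀(0.5) ≈ -6.02 dB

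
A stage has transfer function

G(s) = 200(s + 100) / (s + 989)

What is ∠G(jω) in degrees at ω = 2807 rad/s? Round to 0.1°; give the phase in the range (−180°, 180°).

At s = jω = j2807:
zero (s+100): 100 + j2807 → |·| = √(100²+2807²) = √7889249 ≈ 2808.8, ∠ = arctan(2807/100) ≈ 87.96°
pole (s+989): 989 + j2807 → |·| = √(989²+2807²) = √8857370 ≈ 2976.1, ∠ = arctan(2807/989) ≈ 70.59°
∠G = 87.96° − 70.59° = 17.37°

17.4°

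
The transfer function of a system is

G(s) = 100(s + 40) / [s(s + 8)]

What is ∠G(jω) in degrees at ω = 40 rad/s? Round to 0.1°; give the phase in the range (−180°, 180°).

-123.7°

At s = jω = j40:
zero (s+40): 40 + j40 → |·| = √(40²+40²) = √3200 ≈ 56.569, ∠ = arctan(40/40) ≈ 45.00°
pole (s+8): 8 + j40 → |·| = √(8²+40²) = √1664 ≈ 40.792, ∠ = arctan(40/8) ≈ 78.69°
pole at origin: |s| = 40, ∠ = 90.00° (in denominator)
∠G = 45.00° − 168.69° = -123.69°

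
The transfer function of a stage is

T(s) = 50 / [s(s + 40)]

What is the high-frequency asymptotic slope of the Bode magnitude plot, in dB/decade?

-40 dB/decade

Each pole contributes −20 dB/decade at high frequency; each zero contributes +20 dB/decade.
Net: 0 zero(s) − 2 pole(s) → -40 dB/decade.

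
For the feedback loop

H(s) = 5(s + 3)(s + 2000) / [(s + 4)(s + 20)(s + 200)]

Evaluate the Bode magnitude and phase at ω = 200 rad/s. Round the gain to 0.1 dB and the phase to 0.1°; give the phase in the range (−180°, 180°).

At s = jω = j200:
zero (s+3): 3 + j200 → |·| = √(3²+200²) = √40009 ≈ 200.02, ∠ = arctan(200/3) ≈ 89.14°
zero (s+2000): 2000 + j200 → |·| = √(2000²+200²) = √4040000 ≈ 2010, ∠ = arctan(200/2000) ≈ 5.71°
pole (s+4): 4 + j200 → |·| = √(4²+200²) = √40016 ≈ 200.04, ∠ = arctan(200/4) ≈ 88.85°
pole (s+20): 20 + j200 → |·| = √(20²+200²) = √40400 ≈ 201, ∠ = arctan(200/20) ≈ 84.29°
pole (s+200): 200 + j200 → |·| = √(200²+200²) = √80000 ≈ 282.84, ∠ = arctan(200/200) ≈ 45.00°
|H| = 5 · 4.0204e+05 / 1.1372e+07 ≈ 0.17677
Gain = 20 log₁₀(0.17677) ≈ -15.05 dB
∠H = 94.85° − 218.14° = -123.29°

-15.1 dB, -123.3°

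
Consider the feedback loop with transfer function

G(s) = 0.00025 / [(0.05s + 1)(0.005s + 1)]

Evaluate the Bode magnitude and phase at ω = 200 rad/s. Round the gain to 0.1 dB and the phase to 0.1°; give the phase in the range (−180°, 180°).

At ω = 200 rad/s:
pole (1 + j200·0.05) = 1 + j10 → |·| ≈ 10.05, ∠ ≈ 84.29°
pole (1 + j200·0.005) = 1 + j1 → |·| ≈ 1.4142, ∠ ≈ 45.00°
|G| = 0.00025 · 1 / (10.05 · 1.4142) ≈ 1.759e-05
Gain = 20 log₁₀(1.759e-05) ≈ -95.09 dB
∠G = (0°) − (84.29° + 45.00°) = -129.29°

-95.1 dB, -129.3°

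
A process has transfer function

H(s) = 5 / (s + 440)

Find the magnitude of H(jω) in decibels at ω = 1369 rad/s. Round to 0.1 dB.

-49.2 dB

Substitute s = j1369:
Numerator: 5 = 5 + j0
Denominator: (j1369) + 440 = 440 + j1369
|N| = √(5² + 0²) ≈ 5, ∠N ≈ 0.00°
|D| = √(440² + 1369²) ≈ 1438, ∠D ≈ 72.18°
|H| = 5 / 1438 ≈ 0.0034771
Gain = 20 log₁₀(0.0034771) ≈ -49.18 dB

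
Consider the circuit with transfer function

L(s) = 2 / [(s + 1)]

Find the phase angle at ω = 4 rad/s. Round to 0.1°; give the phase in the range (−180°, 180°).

At ω = 4 rad/s:
pole (1 + j4·1) = 1 + j4 → |·| ≈ 4.1231, ∠ ≈ 75.96°
∠L = (0°) − (75.96°) = -75.96°

-76.0°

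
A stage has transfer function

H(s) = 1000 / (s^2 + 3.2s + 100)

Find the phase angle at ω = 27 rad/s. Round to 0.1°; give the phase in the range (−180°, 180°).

-172.2°

At s = jω = j27:
quadratic: (j27)² + 3.2·j27 + 100 = -629 + j86.4 → |·| ≈ 634.91, ∠ ≈ 172.18°
∠H = 0.00° − 172.18° = -172.18°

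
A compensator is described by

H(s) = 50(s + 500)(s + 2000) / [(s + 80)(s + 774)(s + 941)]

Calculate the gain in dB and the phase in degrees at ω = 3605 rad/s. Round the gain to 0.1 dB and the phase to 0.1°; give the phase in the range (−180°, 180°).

At s = jω = j3605:
zero (s+500): 500 + j3605 → |·| = √(500²+3605²) = √13246025 ≈ 3639.5, ∠ = arctan(3605/500) ≈ 82.10°
zero (s+2000): 2000 + j3605 → |·| = √(2000²+3605²) = √16996025 ≈ 4122.6, ∠ = arctan(3605/2000) ≈ 60.98°
pole (s+80): 80 + j3605 → |·| = √(80²+3605²) = √13002425 ≈ 3605.9, ∠ = arctan(3605/80) ≈ 88.73°
pole (s+774): 774 + j3605 → |·| = √(774²+3605²) = √13595101 ≈ 3687.2, ∠ = arctan(3605/774) ≈ 77.88°
pole (s+941): 941 + j3605 → |·| = √(941²+3605²) = √13881506 ≈ 3725.8, ∠ = arctan(3605/941) ≈ 75.37°
|H| = 50 · 1.5004e+07 / 4.9537e+10 ≈ 0.015144
Gain = 20 log₁₀(0.015144) ≈ -36.40 dB
∠H = 143.08° − 241.98° = -98.90°

-36.4 dB, -98.9°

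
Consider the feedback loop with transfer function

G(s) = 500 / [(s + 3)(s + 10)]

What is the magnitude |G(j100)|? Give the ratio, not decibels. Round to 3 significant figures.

0.0497

At s = jω = j100:
pole (s+3): 3 + j100 → |·| = √(3²+100²) = √10009 ≈ 100.04, ∠ = arctan(100/3) ≈ 88.28°
pole (s+10): 10 + j100 → |·| = √(10²+100²) = √10100 ≈ 100.5, ∠ = arctan(100/10) ≈ 84.29°
|G| = 500 / 10054 ≈ 0.049731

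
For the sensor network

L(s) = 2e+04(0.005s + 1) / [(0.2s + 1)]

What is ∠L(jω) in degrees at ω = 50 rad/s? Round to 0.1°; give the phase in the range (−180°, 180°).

At ω = 50 rad/s:
zero (1 + j50·0.005) = 1 + j0.25 → |·| ≈ 1.0308, ∠ ≈ 14.04°
pole (1 + j50·0.2) = 1 + j10 → |·| ≈ 10.05, ∠ ≈ 84.29°
∠L = (14.04°) − (84.29°) = -70.25°

-70.3°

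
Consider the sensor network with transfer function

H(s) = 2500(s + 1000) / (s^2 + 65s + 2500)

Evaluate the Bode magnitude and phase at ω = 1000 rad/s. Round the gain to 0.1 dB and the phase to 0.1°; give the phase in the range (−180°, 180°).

At s = jω = j1000:
zero (s+1000): 1000 + j1000 → |·| = √(1000²+1000²) = √2000000 ≈ 1414.2, ∠ = arctan(1000/1000) ≈ 45.00°
quadratic: (j1000)² + 65·j1000 + 2500 = -997500 + j65000 → |·| ≈ 9.9962e+05, ∠ ≈ 176.27°
|H| = 2500 · 1414.2 / 9.9962e+05 ≈ 3.5368
Gain = 20 log₁₀(3.5368) ≈ 10.97 dB
∠H = 45.00° − 176.27° = -131.27°

11.0 dB, -131.3°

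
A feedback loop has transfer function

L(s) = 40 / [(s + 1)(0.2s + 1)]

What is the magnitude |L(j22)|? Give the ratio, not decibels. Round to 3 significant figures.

0.403

At ω = 22 rad/s:
pole (1 + j22·1) = 1 + j22 → |·| ≈ 22.023, ∠ ≈ 87.40°
pole (1 + j22·0.2) = 1 + j4.4 → |·| ≈ 4.5122, ∠ ≈ 77.20°
|L| = 40 · 1 / (22.023 · 4.5122) ≈ 0.40253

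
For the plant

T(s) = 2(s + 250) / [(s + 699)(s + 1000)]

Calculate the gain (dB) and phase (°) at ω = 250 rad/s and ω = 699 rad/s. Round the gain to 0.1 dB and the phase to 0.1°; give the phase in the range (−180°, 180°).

ω = 250: -60.7 dB, 11.3°; ω = 699: -58.2 dB, -9.6°

At s = jω = j250:
zero (s+250): 250 + j250 → |·| = √(250²+250²) = √125000 ≈ 353.55, ∠ = arctan(250/250) ≈ 45.00°
pole (s+699): 699 + j250 → |·| = √(699²+250²) = √551101 ≈ 742.36, ∠ = arctan(250/699) ≈ 19.68°
pole (s+1000): 1000 + j250 → |·| = √(1000²+250²) = √1062500 ≈ 1030.8, ∠ = arctan(250/1000) ≈ 14.04°
|T| = 2 · 353.55 / 7.6522e+05 ≈ 0.00092405
Gain = 20 log₁₀(0.00092405) ≈ -60.69 dB
∠T = 45.00° − 33.72° = 11.28°

At s = jω = j699:
zero (s+250): 250 + j699 → |·| = √(250²+699²) = √551101 ≈ 742.36, ∠ = arctan(699/250) ≈ 70.32°
pole (s+699): 699 + j699 → |·| = √(699²+699²) = √977202 ≈ 988.54, ∠ = arctan(699/699) ≈ 45.00°
pole (s+1000): 1000 + j699 → |·| = √(1000²+699²) = √1488601 ≈ 1220.1, ∠ = arctan(699/1000) ≈ 34.95°
|T| = 2 · 742.36 / 1.2061e+06 ≈ 0.001231
Gain = 20 log₁₀(0.001231) ≈ -58.19 dB
∠T = 70.32° − 79.95° = -9.63°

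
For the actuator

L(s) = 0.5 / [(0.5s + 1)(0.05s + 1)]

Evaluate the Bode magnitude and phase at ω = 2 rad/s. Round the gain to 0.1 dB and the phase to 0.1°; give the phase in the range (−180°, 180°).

-9.1 dB, -50.7°

At ω = 2 rad/s:
pole (1 + j2·0.5) = 1 + j1 → |·| ≈ 1.4142, ∠ ≈ 45.00°
pole (1 + j2·0.05) = 1 + j0.1 → |·| ≈ 1.005, ∠ ≈ 5.71°
|L| = 0.5 · 1 / (1.4142 · 1.005) ≈ 0.3518
Gain = 20 log₁₀(0.3518) ≈ -9.07 dB
∠L = (0°) − (45.00° + 5.71°) = -50.71°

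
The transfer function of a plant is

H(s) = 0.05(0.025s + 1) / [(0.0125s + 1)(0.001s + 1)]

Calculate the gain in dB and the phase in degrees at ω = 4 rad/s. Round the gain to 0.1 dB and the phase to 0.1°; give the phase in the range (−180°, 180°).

-26.0 dB, 2.6°

At ω = 4 rad/s:
zero (1 + j4·0.025) = 1 + j0.1 → |·| ≈ 1.005, ∠ ≈ 5.71°
pole (1 + j4·0.0125) = 1 + j0.05 → |·| ≈ 1.0012, ∠ ≈ 2.86°
pole (1 + j4·0.001) = 1 + j0.004 → |·| ≈ 1, ∠ ≈ 0.23°
|H| = 0.05 · 1.005 / (1.0012 · 1) ≈ 0.05019
Gain = 20 log₁₀(0.05019) ≈ -25.99 dB
∠H = (5.71°) − (2.86° + 0.23°) = 2.62°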